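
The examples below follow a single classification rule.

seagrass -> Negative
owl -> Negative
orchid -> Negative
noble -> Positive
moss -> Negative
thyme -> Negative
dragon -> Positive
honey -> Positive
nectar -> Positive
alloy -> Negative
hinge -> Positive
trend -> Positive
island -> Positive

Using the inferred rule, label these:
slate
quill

Rule: contains 'n'. This holds for each 'Positive' example and fails for each 'Negative' one.

Negative, Negative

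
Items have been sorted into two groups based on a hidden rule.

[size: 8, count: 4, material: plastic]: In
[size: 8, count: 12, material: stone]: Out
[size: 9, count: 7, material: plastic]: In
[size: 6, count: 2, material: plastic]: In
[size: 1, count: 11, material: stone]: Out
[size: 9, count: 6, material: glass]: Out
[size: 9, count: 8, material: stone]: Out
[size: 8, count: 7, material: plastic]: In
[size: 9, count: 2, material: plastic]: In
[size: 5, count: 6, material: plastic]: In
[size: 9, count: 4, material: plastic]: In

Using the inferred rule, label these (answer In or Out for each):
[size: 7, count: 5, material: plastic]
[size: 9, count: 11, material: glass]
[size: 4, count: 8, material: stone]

The distinguishing property — material is plastic — holds for all the 'In' cases and none of the 'Out' cases.
In: [size: 7, count: 5, material: plastic], since material is plastic.
Out: [size: 9, count: 11, material: glass], since material is glass.
Out: [size: 4, count: 8, material: stone], since material is stone.

In, Out, Out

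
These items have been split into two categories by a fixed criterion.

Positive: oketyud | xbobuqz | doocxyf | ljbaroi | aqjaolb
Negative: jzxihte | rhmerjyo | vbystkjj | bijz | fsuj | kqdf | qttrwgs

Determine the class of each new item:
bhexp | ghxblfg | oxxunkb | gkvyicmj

The rule appears to be: odd length AND contains 'o'.
Negative: bhexp, since length 5, no 'o'.
Negative: ghxblfg, since length 7, no 'o'.
Positive: oxxunkb, since length 7, has 'o'.
Negative: gkvyicmj, since length 8, no 'o'.

Negative, Negative, Positive, Negative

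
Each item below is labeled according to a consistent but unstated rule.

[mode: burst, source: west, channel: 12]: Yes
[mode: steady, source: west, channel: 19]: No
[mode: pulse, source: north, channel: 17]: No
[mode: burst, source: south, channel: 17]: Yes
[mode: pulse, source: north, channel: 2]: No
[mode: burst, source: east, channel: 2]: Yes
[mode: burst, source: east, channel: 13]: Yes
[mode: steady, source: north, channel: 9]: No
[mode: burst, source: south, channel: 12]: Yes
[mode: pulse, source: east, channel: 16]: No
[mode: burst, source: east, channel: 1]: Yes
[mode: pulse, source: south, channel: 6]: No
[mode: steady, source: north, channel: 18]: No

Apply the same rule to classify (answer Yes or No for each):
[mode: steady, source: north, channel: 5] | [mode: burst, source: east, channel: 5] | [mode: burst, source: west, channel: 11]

No, Yes, Yes

The distinguishing property — mode is burst — holds for all the 'Yes' cases and none of the 'No' cases.
[mode: steady, source: north, channel: 5]: mode is steady — does not satisfy this, so No. [mode: burst, source: east, channel: 5]: mode is burst — matches, so Yes. [mode: burst, source: west, channel: 11]: mode is burst — matches, so Yes.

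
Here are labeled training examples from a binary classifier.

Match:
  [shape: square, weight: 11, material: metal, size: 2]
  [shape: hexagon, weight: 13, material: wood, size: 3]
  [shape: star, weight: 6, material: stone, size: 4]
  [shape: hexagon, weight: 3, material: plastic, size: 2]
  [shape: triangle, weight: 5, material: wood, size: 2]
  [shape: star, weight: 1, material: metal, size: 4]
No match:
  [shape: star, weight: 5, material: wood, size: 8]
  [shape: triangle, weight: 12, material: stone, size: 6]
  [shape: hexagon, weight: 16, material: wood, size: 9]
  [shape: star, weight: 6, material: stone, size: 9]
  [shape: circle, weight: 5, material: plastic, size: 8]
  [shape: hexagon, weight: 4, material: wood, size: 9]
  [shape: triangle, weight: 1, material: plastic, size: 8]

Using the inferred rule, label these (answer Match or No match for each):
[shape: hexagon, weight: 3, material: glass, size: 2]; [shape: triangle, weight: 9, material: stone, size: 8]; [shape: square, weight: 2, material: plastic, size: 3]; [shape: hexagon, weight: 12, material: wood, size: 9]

The classifier is using: size ≤ 4.
[shape: hexagon, weight: 3, material: glass, size: 2] → size = 2 → Match. [shape: triangle, weight: 9, material: stone, size: 8] → size = 8 → No match. [shape: square, weight: 2, material: plastic, size: 3] → size = 3 → Match. [shape: hexagon, weight: 12, material: wood, size: 9] → size = 9 → No match.

Match, No match, Match, No match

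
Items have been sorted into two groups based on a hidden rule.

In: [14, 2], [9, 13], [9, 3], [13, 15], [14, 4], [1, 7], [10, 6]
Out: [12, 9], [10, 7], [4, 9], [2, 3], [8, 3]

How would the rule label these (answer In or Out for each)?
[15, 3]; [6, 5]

In, Out

The classifier is using: sum is even.
In: [15, 3], since 15+3 = 18.
Out: [6, 5], since 6+5 = 11.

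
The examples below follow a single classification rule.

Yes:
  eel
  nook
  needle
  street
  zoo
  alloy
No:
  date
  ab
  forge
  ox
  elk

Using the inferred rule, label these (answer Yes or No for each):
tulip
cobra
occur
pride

No, No, Yes, No

The common property of the 'Yes' items is: has a double letter. No 'No' item has it.
tulip — no doubled letter, hence No. cobra — no doubled letter, hence No. occur — 'cc' doubled, hence Yes. pride — no doubled letter, hence No.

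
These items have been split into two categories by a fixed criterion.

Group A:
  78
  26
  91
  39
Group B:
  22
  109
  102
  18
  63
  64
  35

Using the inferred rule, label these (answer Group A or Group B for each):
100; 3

Group B, Group B

One predicate separates the groups cleanly: multiple of 13.
100 → 100 = 13·7 + 9 → Group B. 3 → 3 = 13·0 + 3 → Group B.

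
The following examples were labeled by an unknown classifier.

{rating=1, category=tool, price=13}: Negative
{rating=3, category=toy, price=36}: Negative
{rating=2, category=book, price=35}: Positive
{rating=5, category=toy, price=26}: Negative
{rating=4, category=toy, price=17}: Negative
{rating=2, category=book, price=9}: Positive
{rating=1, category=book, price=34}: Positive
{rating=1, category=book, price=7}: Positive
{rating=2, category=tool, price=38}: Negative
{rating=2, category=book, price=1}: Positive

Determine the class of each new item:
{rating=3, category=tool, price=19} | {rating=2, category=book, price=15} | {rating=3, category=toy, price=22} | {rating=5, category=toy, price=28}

The common property of the 'Positive' items is: category is book. No 'Negative' item has it.

Negative, Positive, Negative, Negative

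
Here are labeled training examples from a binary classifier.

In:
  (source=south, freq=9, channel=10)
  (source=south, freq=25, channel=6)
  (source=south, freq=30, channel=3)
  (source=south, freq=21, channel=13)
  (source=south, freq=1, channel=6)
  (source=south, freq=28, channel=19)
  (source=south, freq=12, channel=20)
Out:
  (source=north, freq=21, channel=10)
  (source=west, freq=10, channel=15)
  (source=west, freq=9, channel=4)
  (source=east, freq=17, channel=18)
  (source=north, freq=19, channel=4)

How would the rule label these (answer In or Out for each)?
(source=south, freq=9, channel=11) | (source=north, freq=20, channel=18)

In, Out

The classifier is using: source is south.
(source=south, freq=9, channel=11): source is south, fits → In. (source=north, freq=20, channel=18): source is north, does not satisfy this → Out.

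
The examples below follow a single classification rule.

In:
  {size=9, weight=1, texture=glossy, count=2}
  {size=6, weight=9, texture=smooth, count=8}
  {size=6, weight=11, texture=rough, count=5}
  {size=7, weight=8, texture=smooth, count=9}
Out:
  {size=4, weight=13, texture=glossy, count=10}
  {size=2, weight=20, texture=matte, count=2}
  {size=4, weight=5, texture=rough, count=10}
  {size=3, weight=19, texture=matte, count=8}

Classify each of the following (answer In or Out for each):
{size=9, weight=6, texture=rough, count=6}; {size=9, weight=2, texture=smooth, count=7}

In, In

'In' ⟺ size ≥ 6.
{size=9, weight=6, texture=rough, count=6}: size = 9, has this property → In.
{size=9, weight=2, texture=smooth, count=7}: size = 9, has this property → In.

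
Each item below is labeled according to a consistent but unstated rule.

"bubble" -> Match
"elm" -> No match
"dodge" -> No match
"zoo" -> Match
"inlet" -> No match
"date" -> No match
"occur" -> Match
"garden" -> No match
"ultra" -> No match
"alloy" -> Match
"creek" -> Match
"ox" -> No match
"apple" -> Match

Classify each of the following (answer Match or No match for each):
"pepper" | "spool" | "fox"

Match, Match, No match

The simplest hypothesis consistent with all the labels is: has a double letter.
"pepper": Match ('pp' doubled).
"spool": Match ('oo' doubled).
"fox": No match (no doubled letter).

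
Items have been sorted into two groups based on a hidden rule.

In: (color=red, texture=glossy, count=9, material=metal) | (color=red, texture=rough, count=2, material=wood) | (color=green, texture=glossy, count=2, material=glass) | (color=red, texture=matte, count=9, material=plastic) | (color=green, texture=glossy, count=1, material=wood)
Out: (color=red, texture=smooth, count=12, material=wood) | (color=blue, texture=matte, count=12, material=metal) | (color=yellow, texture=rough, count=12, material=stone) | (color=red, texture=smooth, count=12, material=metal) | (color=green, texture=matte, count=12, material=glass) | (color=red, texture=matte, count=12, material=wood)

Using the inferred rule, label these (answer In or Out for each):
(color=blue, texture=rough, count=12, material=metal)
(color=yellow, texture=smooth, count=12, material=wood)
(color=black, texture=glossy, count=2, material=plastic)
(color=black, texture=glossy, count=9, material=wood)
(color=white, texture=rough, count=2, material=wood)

Out, Out, In, In, In

The rule appears to be: count ≤ 9.
(color=blue, texture=rough, count=12, material=metal) → count = 12 → Out. (color=yellow, texture=smooth, count=12, material=wood) → count = 12 → Out. (color=black, texture=glossy, count=2, material=plastic) → count = 2 → In. (color=black, texture=glossy, count=9, material=wood) → count = 9 → In. (color=white, texture=rough, count=2, material=wood) → count = 2 → In.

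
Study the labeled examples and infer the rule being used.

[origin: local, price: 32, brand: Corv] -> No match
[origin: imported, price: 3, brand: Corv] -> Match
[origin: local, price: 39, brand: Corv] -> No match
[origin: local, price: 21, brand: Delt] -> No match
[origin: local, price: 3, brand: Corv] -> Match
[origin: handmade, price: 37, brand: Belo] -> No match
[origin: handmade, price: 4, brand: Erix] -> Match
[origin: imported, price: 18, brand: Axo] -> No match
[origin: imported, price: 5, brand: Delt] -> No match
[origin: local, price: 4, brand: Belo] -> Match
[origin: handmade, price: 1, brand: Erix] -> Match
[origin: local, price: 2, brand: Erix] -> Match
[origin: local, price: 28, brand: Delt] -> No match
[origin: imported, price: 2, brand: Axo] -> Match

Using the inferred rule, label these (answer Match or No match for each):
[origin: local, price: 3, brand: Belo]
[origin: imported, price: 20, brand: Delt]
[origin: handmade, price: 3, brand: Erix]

Match, No match, Match

All 'Match' examples share one property — price ≤ 4 — and every 'No match' example lacks it.
[origin: local, price: 3, brand: Belo] → price = 3 → Match.
[origin: imported, price: 20, brand: Delt] → price = 20 → No match.
[origin: handmade, price: 3, brand: Erix] → price = 3 → Match.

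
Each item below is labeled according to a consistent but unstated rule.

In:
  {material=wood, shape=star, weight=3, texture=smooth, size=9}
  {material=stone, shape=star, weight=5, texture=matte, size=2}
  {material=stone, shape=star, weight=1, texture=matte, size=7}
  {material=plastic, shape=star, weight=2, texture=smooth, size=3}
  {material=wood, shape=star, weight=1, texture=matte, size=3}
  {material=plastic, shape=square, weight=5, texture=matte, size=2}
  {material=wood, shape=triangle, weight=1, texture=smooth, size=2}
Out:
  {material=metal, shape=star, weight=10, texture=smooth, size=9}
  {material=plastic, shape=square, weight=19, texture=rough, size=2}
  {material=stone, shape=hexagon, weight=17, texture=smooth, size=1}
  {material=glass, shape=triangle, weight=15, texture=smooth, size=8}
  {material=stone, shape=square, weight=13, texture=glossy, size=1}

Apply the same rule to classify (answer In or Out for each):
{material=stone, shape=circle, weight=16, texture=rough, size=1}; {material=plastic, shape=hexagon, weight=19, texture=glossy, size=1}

The rule appears to be: weight ≤ 5.
{material=stone, shape=circle, weight=16, texture=rough, size=1}: Out (weight = 16).
{material=plastic, shape=hexagon, weight=19, texture=glossy, size=1}: Out (weight = 19).

Out, Out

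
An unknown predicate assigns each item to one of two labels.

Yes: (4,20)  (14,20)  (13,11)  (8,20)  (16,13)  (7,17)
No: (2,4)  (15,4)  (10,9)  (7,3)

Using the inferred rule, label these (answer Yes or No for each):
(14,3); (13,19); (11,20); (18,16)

All 'Yes' examples share one property — sum ≥ 24 — and every 'No' example lacks it.
(14,3): 14+3 = 17, fails this test → No. (13,19): 13+19 = 32, meets the rule → Yes. (11,20): 11+20 = 31, meets the rule → Yes. (18,16): 18+16 = 34, meets the rule → Yes.

No, Yes, Yes, Yes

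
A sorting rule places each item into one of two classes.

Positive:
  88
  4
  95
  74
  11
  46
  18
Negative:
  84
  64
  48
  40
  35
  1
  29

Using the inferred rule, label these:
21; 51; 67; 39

Negative, Negative, Positive, Positive

All 'Positive' examples share one property — ≡ 4 (mod 7) — and every 'Negative' example lacks it.
21: Negative (21 mod 7 = 0).
51: Negative (51 mod 7 = 2).
67: Positive (67 mod 7 = 4).
39: Positive (39 mod 7 = 4).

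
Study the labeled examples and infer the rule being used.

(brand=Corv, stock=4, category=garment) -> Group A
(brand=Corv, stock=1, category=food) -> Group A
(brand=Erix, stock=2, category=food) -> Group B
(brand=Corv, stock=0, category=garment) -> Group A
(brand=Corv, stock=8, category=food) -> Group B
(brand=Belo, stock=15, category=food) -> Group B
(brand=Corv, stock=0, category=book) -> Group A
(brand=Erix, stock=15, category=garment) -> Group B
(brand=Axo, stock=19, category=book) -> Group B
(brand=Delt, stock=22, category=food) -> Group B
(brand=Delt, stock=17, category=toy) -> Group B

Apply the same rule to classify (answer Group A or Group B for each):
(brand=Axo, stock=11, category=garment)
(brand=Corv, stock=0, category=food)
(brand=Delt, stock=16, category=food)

Group B, Group A, Group B

One predicate separates the groups cleanly: brand is Corv AND stock ≤ 4.
(brand=Axo, stock=11, category=garment): brand is Axo, stock = 11 — fails this test, so Group B. (brand=Corv, stock=0, category=food): brand is Corv, stock = 0 — passes, so Group A. (brand=Delt, stock=16, category=food): brand is Delt, stock = 16 — fails this test, so Group B.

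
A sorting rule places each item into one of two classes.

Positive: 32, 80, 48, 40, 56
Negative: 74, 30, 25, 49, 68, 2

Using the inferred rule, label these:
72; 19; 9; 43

The simplest hypothesis consistent with all the labels is: multiple of 8.

Positive, Negative, Negative, Negative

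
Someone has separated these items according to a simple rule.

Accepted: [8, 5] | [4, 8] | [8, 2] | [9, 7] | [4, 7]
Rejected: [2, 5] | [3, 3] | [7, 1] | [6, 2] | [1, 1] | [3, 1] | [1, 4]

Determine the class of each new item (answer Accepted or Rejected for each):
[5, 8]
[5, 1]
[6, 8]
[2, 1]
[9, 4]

Accepted, Rejected, Accepted, Rejected, Accepted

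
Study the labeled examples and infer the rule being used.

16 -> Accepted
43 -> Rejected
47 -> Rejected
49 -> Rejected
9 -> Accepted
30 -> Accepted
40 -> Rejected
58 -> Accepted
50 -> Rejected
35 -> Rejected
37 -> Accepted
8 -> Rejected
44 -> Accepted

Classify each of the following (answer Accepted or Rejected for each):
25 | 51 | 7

The rule appears to be: ≡ 2 (mod 7).
25 → 25 mod 7 = 4 → Rejected. 51 → 51 mod 7 = 2 → Accepted. 7 → 7 mod 7 = 0 → Rejected.

Rejected, Accepted, Rejected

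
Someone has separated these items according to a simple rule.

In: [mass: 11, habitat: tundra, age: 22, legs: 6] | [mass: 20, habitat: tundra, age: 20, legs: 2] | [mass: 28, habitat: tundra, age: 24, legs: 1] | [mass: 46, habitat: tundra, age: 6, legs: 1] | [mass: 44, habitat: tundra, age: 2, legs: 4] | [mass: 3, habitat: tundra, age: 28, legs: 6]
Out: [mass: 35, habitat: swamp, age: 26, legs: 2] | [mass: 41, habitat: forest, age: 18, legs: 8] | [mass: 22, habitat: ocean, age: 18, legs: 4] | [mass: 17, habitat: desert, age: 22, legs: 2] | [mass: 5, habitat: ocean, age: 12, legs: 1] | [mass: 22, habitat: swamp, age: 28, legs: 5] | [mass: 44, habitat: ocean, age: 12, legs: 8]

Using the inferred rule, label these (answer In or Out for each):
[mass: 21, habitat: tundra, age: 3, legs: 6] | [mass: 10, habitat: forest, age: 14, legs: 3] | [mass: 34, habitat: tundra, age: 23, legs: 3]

Looking at the examples, the only property every 'In' case has and every 'Out' case lacks is: habitat is tundra.
[mass: 21, habitat: tundra, age: 3, legs: 6]: habitat is tundra, fits → In.
[mass: 10, habitat: forest, age: 14, legs: 3]: habitat is forest, doesn't match → Out.
[mass: 34, habitat: tundra, age: 23, legs: 3]: habitat is tundra, fits → In.

In, Out, In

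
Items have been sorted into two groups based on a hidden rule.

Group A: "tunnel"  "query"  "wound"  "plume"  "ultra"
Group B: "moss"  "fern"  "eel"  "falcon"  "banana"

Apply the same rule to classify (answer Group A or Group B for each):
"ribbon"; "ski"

A rule that fits every label: contains 'u' — true of each 'Group A' example, false of each 'Group B' one.

Group B, Group B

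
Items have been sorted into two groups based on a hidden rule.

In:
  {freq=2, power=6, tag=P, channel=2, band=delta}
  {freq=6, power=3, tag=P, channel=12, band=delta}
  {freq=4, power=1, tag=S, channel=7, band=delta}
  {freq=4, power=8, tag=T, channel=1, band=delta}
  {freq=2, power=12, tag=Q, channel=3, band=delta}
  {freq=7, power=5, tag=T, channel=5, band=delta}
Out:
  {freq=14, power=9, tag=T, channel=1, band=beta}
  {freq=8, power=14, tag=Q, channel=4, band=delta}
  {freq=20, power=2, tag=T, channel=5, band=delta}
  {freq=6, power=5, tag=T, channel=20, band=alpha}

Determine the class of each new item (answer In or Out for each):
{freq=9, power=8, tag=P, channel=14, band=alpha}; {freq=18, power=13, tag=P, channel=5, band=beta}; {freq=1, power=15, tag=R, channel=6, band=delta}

A rule that fits every label: band is delta AND freq ≤ 7 — true of each 'In' example, false of each 'Out' one.
{freq=9, power=8, tag=P, channel=14, band=alpha} — band is alpha, freq = 9, hence Out. {freq=18, power=13, tag=P, channel=5, band=beta} — band is beta, freq = 18, hence Out. {freq=1, power=15, tag=R, channel=6, band=delta} — band is delta, freq = 1, hence In.

Out, Out, In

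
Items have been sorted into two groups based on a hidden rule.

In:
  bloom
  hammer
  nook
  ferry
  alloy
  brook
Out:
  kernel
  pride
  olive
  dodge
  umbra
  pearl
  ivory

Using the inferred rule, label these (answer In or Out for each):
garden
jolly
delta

Out, In, Out

Every 'In' example satisfies: has a double letter. None of the 'Out' examples do.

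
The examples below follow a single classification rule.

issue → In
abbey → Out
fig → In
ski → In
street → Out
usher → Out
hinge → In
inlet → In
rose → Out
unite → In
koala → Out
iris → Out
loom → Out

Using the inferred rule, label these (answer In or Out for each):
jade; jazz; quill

One predicate separates the groups cleanly: odd length AND contains 'i'.
jade: length 4, no 'i' — lacks this property, so Out. jazz: length 4, no 'i' — lacks this property, so Out. quill: length 5, has 'i' — qualifies, so In.

Out, Out, In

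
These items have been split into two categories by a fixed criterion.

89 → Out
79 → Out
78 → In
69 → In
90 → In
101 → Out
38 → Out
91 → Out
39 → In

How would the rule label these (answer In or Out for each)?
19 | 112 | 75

All 'In' examples share one property — multiple of 3 — and every 'Out' example lacks it.
19: 19 = 3·6 + 1, fails the rule → Out. 112: 112 = 3·37 + 1, fails the rule → Out. 75: 75 = 3·25, matches → In.

Out, Out, In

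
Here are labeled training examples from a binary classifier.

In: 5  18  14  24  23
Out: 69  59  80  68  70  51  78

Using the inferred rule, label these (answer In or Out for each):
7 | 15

'In' ⟺ at most 24.
7 — 7 ≤ 24, hence In. 15 — 15 ≤ 24, hence In.

In, In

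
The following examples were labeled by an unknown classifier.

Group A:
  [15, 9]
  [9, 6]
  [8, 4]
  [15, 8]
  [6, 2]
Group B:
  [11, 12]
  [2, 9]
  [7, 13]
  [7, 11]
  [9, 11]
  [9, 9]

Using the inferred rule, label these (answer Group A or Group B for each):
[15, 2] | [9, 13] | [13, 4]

Group A, Group B, Group A

Rule: first > second. This holds for each 'Group A' example and fails for each 'Group B' one.
[15, 2] — 15 > 2, hence Group A. [9, 13] — 9 < 13, hence Group B. [13, 4] — 13 > 4, hence Group A.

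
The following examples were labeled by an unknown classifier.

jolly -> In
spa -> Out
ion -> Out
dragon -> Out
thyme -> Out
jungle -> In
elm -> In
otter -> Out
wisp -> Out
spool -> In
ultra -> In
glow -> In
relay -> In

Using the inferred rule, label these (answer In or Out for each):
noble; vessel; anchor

In, In, Out

The rule appears to be: contains 'l'.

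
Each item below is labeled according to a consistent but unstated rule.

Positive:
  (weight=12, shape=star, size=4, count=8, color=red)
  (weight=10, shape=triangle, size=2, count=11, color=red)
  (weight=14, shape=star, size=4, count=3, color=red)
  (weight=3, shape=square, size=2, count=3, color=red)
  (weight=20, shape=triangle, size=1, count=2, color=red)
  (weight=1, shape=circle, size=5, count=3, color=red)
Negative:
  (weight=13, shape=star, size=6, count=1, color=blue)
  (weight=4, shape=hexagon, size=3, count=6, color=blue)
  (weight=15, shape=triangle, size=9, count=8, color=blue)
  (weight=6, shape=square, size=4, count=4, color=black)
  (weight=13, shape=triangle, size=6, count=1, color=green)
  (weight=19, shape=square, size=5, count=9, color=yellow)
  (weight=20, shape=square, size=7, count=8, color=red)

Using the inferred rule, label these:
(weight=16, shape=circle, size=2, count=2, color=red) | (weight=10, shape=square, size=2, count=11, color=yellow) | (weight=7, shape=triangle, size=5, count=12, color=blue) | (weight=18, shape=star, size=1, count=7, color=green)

The simplest hypothesis consistent with all the labels is: color is red AND size ≤ 5.
(weight=16, shape=circle, size=2, count=2, color=red) → color is red, size = 2 → Positive. (weight=10, shape=square, size=2, count=11, color=yellow) → color is yellow, size = 2 → Negative. (weight=7, shape=triangle, size=5, count=12, color=blue) → color is blue, size = 5 → Negative. (weight=18, shape=star, size=1, count=7, color=green) → color is green, size = 1 → Negative.

Positive, Negative, Negative, Negative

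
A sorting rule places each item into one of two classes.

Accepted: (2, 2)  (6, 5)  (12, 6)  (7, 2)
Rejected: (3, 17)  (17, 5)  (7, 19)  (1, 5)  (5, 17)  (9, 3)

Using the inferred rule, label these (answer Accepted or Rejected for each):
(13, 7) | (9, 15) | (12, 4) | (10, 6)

The distinguishing property — product is even — holds for all the 'Accepted' cases and none of the 'Rejected' cases.
(13, 7) — 13·7 = 91, hence Rejected. (9, 15) — 9·15 = 135, hence Rejected. (12, 4) — 12·4 = 48, hence Accepted. (10, 6) — 10·6 = 60, hence Accepted.

Rejected, Rejected, Accepted, Accepted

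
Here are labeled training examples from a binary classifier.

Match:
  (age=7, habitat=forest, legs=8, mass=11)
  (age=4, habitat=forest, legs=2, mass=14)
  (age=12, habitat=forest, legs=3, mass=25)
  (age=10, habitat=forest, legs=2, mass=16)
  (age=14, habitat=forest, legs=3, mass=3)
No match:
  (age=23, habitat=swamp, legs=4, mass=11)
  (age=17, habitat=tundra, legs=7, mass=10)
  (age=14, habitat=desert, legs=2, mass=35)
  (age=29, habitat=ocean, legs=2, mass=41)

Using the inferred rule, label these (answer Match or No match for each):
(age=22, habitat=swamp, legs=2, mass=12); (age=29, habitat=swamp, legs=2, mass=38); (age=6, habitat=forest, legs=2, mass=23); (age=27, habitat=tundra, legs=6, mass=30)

The pattern is that an item is 'Match' exactly when: habitat is forest.
(age=22, habitat=swamp, legs=2, mass=12) → habitat is swamp → No match.
(age=29, habitat=swamp, legs=2, mass=38) → habitat is swamp → No match.
(age=6, habitat=forest, legs=2, mass=23) → habitat is forest → Match.
(age=27, habitat=tundra, legs=6, mass=30) → habitat is tundra → No match.

No match, No match, Match, No match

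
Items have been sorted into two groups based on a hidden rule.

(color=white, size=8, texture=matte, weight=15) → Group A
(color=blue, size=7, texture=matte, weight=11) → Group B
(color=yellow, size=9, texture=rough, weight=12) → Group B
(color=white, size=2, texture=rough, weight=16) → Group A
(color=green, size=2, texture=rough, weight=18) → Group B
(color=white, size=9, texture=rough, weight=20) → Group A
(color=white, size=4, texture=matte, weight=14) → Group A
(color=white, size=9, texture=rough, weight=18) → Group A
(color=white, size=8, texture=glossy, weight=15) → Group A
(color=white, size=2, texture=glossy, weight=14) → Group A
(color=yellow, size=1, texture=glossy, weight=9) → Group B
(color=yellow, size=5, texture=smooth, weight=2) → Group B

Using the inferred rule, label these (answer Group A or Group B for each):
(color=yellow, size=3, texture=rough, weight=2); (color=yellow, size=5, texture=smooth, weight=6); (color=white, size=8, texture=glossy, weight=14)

One predicate separates the groups cleanly: color is white.
(color=yellow, size=3, texture=rough, weight=2) → color is yellow → Group B.
(color=yellow, size=5, texture=smooth, weight=6) → color is yellow → Group B.
(color=white, size=8, texture=glossy, weight=14) → color is white → Group A.

Group B, Group B, Group A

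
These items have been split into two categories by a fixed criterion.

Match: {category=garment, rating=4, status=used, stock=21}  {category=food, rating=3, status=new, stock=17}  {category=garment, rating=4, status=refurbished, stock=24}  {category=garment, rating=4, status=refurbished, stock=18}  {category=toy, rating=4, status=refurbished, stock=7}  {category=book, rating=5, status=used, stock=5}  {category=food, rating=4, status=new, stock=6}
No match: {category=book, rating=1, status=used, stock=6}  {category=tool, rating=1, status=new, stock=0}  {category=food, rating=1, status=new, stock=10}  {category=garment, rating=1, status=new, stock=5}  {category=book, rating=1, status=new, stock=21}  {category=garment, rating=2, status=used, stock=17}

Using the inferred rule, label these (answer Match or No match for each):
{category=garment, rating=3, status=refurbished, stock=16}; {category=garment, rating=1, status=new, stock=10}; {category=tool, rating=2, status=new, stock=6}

One predicate separates the groups cleanly: rating ≥ 3.

Match, No match, No match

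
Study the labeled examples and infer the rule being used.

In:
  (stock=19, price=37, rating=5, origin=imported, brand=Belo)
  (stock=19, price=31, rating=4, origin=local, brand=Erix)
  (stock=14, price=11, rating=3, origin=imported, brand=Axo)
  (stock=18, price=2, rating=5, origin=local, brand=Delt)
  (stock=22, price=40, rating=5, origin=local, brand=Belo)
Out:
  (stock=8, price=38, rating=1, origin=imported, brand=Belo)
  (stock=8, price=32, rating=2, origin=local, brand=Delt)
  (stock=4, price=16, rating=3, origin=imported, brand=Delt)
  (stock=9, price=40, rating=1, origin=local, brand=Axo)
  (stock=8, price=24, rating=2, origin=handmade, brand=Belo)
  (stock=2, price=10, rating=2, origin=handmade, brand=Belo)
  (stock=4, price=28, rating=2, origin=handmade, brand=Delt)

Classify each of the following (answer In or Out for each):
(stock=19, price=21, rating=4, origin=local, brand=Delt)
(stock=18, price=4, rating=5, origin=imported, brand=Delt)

In, In

Rule: stock ≥ 14. This holds for each 'In' example and fails for each 'Out' one.
(stock=19, price=21, rating=4, origin=local, brand=Delt) → stock = 19 → In.
(stock=18, price=4, rating=5, origin=imported, brand=Delt) → stock = 18 → In.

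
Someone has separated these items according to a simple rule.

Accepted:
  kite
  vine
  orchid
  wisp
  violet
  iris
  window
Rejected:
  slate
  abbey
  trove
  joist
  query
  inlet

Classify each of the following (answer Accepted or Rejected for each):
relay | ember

Comparing the two groups points to one rule — even length.
Rejected: relay, since length 5.
Rejected: ember, since length 5.

Rejected, Rejected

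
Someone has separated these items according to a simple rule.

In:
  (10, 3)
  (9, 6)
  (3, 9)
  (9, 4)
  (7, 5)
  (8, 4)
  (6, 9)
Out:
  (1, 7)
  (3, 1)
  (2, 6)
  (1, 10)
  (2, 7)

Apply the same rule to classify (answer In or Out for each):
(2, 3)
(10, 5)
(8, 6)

Out, In, In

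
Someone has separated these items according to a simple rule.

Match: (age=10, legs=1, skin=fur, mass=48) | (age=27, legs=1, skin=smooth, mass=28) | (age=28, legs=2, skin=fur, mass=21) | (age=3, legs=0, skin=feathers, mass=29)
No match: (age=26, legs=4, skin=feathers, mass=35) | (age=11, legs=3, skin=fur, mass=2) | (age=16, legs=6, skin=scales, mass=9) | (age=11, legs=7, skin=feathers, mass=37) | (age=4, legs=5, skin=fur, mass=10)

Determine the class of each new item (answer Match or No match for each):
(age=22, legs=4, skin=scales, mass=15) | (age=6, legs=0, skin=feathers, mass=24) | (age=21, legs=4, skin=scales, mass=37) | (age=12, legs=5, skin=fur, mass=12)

The simplest hypothesis consistent with all the labels is: legs ≤ 2.

No match, Match, No match, No match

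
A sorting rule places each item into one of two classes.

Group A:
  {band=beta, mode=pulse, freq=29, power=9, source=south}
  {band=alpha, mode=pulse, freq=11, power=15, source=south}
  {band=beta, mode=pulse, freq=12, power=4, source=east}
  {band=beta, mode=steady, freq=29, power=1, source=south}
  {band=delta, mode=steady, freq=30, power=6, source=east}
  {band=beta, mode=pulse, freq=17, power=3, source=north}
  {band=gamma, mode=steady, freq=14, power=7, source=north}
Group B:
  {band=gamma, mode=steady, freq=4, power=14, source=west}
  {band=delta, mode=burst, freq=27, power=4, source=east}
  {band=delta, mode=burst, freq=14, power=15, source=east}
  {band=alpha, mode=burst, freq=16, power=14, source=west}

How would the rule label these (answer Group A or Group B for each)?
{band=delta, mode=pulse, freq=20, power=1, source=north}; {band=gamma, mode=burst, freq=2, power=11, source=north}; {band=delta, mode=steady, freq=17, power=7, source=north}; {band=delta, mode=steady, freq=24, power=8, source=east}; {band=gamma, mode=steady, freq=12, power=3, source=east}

The distinguishing property — mode is not burst AND freq ≥ 11 — holds for all the 'Group A' cases and none of the 'Group B' cases.
Group A: {band=delta, mode=pulse, freq=20, power=1, source=north}, since mode is pulse, freq = 20. Group B: {band=gamma, mode=burst, freq=2, power=11, source=north}, since mode is burst, freq = 2. Group A: {band=delta, mode=steady, freq=17, power=7, source=north}, since mode is steady, freq = 17. Group A: {band=delta, mode=steady, freq=24, power=8, source=east}, since mode is steady, freq = 24. Group A: {band=gamma, mode=steady, freq=12, power=3, source=east}, since mode is steady, freq = 12.

Group A, Group B, Group A, Group A, Group A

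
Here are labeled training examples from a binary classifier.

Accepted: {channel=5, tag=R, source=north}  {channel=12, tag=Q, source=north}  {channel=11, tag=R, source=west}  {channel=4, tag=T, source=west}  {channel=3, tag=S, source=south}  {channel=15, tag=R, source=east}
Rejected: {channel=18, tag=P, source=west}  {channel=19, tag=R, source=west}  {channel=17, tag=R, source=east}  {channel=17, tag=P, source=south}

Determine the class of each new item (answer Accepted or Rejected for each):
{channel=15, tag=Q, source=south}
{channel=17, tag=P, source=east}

Accepted, Rejected

The distinguishing property — channel ≤ 15 — holds for all the 'Accepted' cases and none of the 'Rejected' cases.
{channel=15, tag=Q, source=south}: channel = 15 — passes, so Accepted.
{channel=17, tag=P, source=east}: channel = 17 — fails this test, so Rejected.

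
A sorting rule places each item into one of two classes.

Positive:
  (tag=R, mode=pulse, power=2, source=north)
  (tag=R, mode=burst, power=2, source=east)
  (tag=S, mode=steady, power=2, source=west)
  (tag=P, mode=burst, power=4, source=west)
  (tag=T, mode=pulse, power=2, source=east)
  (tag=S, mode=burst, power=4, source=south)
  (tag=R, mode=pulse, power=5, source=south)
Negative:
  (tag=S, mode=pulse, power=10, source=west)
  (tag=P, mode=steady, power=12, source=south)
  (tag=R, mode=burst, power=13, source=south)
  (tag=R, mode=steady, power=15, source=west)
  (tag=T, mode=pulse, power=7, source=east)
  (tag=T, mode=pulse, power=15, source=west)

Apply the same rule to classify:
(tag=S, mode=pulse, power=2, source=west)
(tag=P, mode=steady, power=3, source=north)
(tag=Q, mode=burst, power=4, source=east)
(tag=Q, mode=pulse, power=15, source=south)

Every 'Positive' example satisfies: power ≤ 5. None of the 'Negative' examples do.
(tag=S, mode=pulse, power=2, source=west): Positive (power = 2).
(tag=P, mode=steady, power=3, source=north): Positive (power = 3).
(tag=Q, mode=burst, power=4, source=east): Positive (power = 4).
(tag=Q, mode=pulse, power=15, source=south): Negative (power = 15).

Positive, Positive, Positive, Negative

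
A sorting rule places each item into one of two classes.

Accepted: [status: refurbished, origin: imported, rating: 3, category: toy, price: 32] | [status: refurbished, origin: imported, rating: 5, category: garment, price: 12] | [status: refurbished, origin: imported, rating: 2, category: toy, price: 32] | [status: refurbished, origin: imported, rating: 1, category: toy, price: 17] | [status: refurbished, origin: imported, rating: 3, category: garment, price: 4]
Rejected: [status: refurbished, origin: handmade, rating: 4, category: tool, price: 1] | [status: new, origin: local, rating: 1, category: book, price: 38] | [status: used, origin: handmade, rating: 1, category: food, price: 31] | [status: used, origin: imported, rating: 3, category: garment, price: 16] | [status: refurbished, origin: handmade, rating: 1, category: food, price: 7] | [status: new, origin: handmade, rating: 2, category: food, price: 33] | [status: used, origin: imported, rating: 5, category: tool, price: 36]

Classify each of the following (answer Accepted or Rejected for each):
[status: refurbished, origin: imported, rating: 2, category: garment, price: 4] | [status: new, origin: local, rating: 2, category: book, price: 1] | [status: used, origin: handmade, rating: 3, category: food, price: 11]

One predicate separates the groups cleanly: status is refurbished AND origin is imported.
Accepted: [status: refurbished, origin: imported, rating: 2, category: garment, price: 4], since status is refurbished, origin is imported.
Rejected: [status: new, origin: local, rating: 2, category: book, price: 1], since status is new, origin is local.
Rejected: [status: used, origin: handmade, rating: 3, category: food, price: 11], since status is used, origin is handmade.

Accepted, Rejected, Rejected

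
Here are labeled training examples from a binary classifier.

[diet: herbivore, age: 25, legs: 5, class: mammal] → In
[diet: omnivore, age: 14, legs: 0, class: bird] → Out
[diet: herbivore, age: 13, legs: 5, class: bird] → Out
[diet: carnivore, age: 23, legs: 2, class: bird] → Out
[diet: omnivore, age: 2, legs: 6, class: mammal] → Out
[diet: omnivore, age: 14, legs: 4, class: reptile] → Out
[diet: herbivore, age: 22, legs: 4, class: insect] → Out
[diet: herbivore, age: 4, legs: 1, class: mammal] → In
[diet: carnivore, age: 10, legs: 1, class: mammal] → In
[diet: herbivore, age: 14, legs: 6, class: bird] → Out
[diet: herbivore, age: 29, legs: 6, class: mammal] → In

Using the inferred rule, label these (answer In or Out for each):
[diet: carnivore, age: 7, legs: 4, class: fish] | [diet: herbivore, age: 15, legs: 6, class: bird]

'In' ⟺ class is mammal AND age ≥ 4.
[diet: carnivore, age: 7, legs: 4, class: fish]: class is fish, age = 7, doesn't qualify → Out. [diet: herbivore, age: 15, legs: 6, class: bird]: class is bird, age = 15, doesn't qualify → Out.

Out, Out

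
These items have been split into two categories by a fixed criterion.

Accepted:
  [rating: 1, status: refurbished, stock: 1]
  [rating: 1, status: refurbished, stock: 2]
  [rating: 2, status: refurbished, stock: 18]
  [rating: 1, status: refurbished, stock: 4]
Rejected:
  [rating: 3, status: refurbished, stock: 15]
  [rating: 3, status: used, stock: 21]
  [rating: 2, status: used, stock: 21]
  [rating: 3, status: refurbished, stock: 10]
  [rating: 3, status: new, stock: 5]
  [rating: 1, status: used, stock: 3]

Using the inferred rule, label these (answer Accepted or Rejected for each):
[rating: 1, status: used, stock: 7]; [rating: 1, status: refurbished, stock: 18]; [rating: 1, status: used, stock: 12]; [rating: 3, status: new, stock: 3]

A rule that fits every label: status is refurbished AND rating ≤ 2 — true of each 'Accepted' example, false of each 'Rejected' one.
[rating: 1, status: used, stock: 7]: Rejected (status is used, rating = 1).
[rating: 1, status: refurbished, stock: 18]: Accepted (status is refurbished, rating = 1).
[rating: 1, status: used, stock: 12]: Rejected (status is used, rating = 1).
[rating: 3, status: new, stock: 3]: Rejected (status is new, rating = 3).

Rejected, Accepted, Rejected, Rejected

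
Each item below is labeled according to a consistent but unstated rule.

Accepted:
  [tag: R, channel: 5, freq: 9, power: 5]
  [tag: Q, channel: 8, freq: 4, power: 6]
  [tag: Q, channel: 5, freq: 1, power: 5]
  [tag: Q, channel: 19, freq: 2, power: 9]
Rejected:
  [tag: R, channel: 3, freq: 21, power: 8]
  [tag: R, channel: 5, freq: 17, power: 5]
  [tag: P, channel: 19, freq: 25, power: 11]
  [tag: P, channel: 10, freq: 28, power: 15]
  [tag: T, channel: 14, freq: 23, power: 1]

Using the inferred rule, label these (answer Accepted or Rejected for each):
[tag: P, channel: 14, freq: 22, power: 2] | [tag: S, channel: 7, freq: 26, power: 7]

Rejected, Rejected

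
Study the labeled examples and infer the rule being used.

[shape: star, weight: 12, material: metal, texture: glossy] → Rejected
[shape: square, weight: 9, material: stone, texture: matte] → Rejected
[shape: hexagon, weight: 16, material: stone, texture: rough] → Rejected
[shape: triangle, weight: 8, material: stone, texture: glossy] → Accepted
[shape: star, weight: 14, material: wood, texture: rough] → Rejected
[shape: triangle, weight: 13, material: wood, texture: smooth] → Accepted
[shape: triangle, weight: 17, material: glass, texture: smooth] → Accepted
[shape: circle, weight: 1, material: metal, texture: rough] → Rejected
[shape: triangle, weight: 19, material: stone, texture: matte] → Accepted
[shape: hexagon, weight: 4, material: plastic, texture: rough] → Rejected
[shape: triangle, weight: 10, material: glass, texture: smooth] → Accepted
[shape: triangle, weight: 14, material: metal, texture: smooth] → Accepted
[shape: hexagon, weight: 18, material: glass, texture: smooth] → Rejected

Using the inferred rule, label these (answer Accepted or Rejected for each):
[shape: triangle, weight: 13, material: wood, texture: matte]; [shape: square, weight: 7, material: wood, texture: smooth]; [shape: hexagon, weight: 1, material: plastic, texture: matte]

Accepted, Rejected, Rejected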